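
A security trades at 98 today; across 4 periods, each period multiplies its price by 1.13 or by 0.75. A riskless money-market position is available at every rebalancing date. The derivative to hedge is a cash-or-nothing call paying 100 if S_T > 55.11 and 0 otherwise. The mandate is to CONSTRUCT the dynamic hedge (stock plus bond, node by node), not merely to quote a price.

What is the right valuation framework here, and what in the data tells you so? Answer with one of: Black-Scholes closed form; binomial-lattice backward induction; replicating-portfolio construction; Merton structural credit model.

framework: replicating-portfolio construction

Key observation: what is demanded is not a single number but the (Δ, B) position at each node of the 1.13/0.75 tree starting at 98; constructing those positions is the replicating-portfolio method.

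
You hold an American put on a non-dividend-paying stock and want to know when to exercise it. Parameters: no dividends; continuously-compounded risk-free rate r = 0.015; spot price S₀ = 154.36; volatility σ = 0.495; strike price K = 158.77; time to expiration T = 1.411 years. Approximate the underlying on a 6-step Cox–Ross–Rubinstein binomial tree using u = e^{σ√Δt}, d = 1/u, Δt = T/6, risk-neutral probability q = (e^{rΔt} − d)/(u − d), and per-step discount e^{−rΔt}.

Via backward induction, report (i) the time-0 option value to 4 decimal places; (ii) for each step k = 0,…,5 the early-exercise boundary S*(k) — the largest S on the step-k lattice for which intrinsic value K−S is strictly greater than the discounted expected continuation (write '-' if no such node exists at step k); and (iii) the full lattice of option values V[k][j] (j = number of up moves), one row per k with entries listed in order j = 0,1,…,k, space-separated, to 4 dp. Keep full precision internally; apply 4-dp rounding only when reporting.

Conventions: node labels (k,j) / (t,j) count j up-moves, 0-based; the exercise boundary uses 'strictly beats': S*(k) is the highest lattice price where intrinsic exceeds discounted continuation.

Δt=0.23517, u=1.27131, d=0.78659, q=0.44757, disc=e^(-rΔt)=0.99648
k=6 terminal: V=max(K-S,0) → 122.2078 99.6773 63.2632 4.4100 0.0000 0.0000 0.0000
k=5: j=0 S=46.4818 intr=112.2882 cont=111.7291 V=112.2882[EX]; j=1 S=75.1249 intr=83.6451 cont=83.0860 V=83.6451[EX]; j=2 S=121.4184 intr=37.3516 cont=36.7925 V=37.3516[EX]; j=3 S=196.2389 intr=0.0000 cont=2.4277 V=2.4277[hold]; j=4 S=317.1653 intr=0.0000 cont=0.0000 V=0.0000[hold]; j=5 S=512.6092 intr=0.0000 cont=0.0000 V=0.0000[hold]  S*(5)=121.4184
k=4: j=0 S=59.0927 intr=99.6773 cont=99.1183 V=99.6773[EX]; j=1 S=95.5068 intr=63.2632 cont=62.7042 V=63.2632[EX]; j=2 S=154.3600 intr=4.4100 cont=21.6444 V=21.6444[hold]; j=3 S=249.4798 intr=0.0000 cont=1.3364 V=1.3364[hold]; j=4 S=403.2144 intr=0.0000 cont=0.0000 V=0.0000[hold]  S*(4)=95.5068
k=3: j=0 S=75.1249 intr=83.6451 cont=83.0860 V=83.6451[EX]; j=1 S=121.4184 intr=37.3516 cont=44.4789 V=44.4789[hold]; j=2 S=196.2389 intr=0.0000 cont=12.5110 V=12.5110[hold]; j=3 S=317.1653 intr=0.0000 cont=0.7357 V=0.7357[hold]  S*(3)=75.1249
k=2: j=0 S=95.5068 intr=63.2632 cont=65.8829 V=65.8829[hold]; j=1 S=154.3600 intr=4.4100 cont=30.0649 V=30.0649[hold]; j=2 S=249.4798 intr=0.0000 cont=7.2153 V=7.2153[hold]  S*(2)=-
k=1: j=0 S=121.4184 intr=37.3516 cont=49.6764 V=49.6764[hold]; j=1 S=196.2389 intr=0.0000 cont=19.7684 V=19.7684[hold]  S*(1)=-
k=0: j=0 S=154.3600 intr=4.4100 cont=36.1628 V=36.1628[hold]  S*(0)=-

price = 36.1628
boundary = - - - 75.1249 95.5068 121.4184
tree:
36.1628
49.6764 19.7684
65.8829 30.0649 7.2153
83.6451 44.4789 12.5110 0.7357
99.6773 63.2632 21.6444 1.3364 0.0000
112.2882 83.6451 37.3516 2.4277 0.0000 0.0000
122.2078 99.6773 63.2632 4.4100 0.0000 0.0000 0.0000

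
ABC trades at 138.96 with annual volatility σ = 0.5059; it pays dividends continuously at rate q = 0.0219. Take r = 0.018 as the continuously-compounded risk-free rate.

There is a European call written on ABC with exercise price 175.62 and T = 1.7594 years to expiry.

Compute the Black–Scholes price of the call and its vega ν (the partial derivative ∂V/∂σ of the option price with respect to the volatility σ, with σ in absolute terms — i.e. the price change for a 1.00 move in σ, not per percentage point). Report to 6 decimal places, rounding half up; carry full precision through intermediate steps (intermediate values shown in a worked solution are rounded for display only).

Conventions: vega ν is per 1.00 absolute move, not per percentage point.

σ√T = 0.5059·√1.7594 = 0.671038
d₁ = (ln(S/K) + (r−q+σ²/2)T) / (σ√T) = (ln(138.96/175.62) + (0.018−0.0219+0.5059²/2)·1.7594) / 0.671038 = (-0.234136 + 0.218284) / 0.671038 = -0.023623
d₂ = d₁ − σ√T = -0.023623 − 0.671038 = -0.694661
e^{−rT} = 0.968827
e^{−qT} = 0.962202
N(d₁) = 0.490576,  N(d₂) = 0.243634
Call price V = S·e^{−qT}·N(d₁) − K·e^{−rT}·N(d₂) = 65.593798 − 41.453171 = 24.140627
φ(d₁) = (1/√(2π))·e^{−d₁²/2} = 0.398831
ν = S·e^{−qT}·φ(d₁)·√T = 70.733841

price = 24.140627
ν = 70.733841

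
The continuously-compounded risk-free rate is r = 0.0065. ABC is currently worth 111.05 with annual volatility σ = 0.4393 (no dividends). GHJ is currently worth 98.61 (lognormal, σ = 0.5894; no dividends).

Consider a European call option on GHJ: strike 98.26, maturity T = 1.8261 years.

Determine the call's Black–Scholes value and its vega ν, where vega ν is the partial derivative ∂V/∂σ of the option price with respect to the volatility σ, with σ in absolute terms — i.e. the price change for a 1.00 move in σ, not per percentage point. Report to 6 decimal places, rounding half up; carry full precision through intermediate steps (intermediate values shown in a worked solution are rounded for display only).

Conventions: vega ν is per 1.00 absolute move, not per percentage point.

σ√T = 0.5894·√1.8261 = 0.796475
d₁ = (ln(S/K) + (r+σ²/2)T) / (σ√T) = (ln(98.61/98.26) + (0.0065+0.5894²/2)·1.8261) / 0.796475 = (0.003556 + 0.329056) / 0.796475 = 0.417605
d₂ = d₁ − σ√T = 0.417605 − 0.796475 = -0.378871
e^{−rT} = 0.988201
N(d₁) = 0.661882,  N(d₂) = 0.352392
Call price V = S·N(d₁) − K·e^{−rT}·N(d₂) = 65.268176 − 34.217460 = 31.050716
φ(d₁) = (1/√(2π))·e^{−d₁²/2} = 0.365629
ν = S·φ(d₁)·√T = 48.721898

price = 31.050716
ν = 48.721898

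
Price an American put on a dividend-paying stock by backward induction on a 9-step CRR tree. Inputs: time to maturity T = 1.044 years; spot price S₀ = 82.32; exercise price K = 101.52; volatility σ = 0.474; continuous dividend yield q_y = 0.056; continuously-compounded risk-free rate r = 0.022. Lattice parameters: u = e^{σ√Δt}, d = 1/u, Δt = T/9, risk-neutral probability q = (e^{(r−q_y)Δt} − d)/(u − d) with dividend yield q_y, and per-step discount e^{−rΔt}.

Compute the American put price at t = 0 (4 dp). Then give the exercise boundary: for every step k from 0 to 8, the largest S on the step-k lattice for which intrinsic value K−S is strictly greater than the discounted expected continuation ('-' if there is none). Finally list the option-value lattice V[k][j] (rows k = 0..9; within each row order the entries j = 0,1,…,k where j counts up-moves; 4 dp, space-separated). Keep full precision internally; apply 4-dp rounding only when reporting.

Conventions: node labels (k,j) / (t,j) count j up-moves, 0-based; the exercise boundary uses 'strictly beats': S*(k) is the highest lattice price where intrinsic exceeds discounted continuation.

price = 29.7321
boundary = - - - - - - 31.2489 36.7237 31.2489
tree:
29.7321
36.6772 21.3303
44.0637 27.7702 13.5041
51.4896 35.1503 18.8202 7.0200
58.5180 43.1092 25.5282 10.6488 2.5815
64.8121 51.0840 33.5129 15.8193 4.3282 0.4404
70.2711 58.4446 42.2912 22.8700 7.2076 0.7992 0.0000
74.9298 64.7963 50.9390 31.8597 11.9056 1.4505 0.0000 0.0000
78.8939 70.2711 58.3830 42.0423 19.4743 2.6324 0.0000 0.0000 0.0000
82.2670 74.9298 64.7963 50.8011 31.4724 4.7775 0.0000 0.0000 0.0000 0.0000

Δt=0.11600  u=1.17520  d=0.85092  q=0.44759  discount=0.99745
step 9 (expiry): payoffs max(K−S,0) = 82.2670 74.9298 64.7963 50.8011 31.4724 4.7775 0.0000 0.0000 0.0000 0.0000
step 8: (k=8,j=0): S=22.6261, K−S=78.8939, hold=78.7816 ⇒ V=78.8939 exercise | (k=8,j=1): S=31.2489, K−S=70.2711, hold=70.2147 ⇒ V=70.2711 exercise | (k=8,j=2): S=43.1577, K−S=58.3623, hold=58.3830 ⇒ V=58.3830 continue | (k=8,j=3): S=59.6048, K−S=41.9152, hold=42.0423 ⇒ V=42.0423 continue | (k=8,j=4): S=82.3200, K−S=19.2000, hold=19.4743 ⇒ V=19.4743 continue | (k=8,j=5): S=113.6918, K−S=0.0000, hold=2.6324 ⇒ V=2.6324 continue | (k=8,j=6): S=157.0193, K−S=0.0000, hold=0.0000 ⇒ V=0.0000 continue | (k=8,j=7): S=216.8586, K−S=0.0000, hold=0.0000 ⇒ V=0.0000 continue | (k=8,j=8): S=299.5025, K−S=0.0000, hold=0.0000 ⇒ V=0.0000 continue  boundary S*=31.2489
step 7: (k=7,j=0): S=26.5902, K−S=74.9298, hold=74.8432 ⇒ V=74.9298 exercise | (k=7,j=1): S=36.7237, K−S=64.7963, hold=64.7846 ⇒ V=64.7963 exercise | (k=7,j=2): S=50.7189, K−S=50.8011, hold=50.9390 ⇒ V=50.9390 continue | (k=7,j=3): S=70.0476, K−S=31.4724, hold=31.8597 ⇒ V=31.8597 continue | (k=7,j=4): S=96.7425, K−S=4.7775, hold=11.9056 ⇒ V=11.9056 continue | (k=7,j=5): S=133.6106, K−S=0.0000, hold=1.4505 ⇒ V=1.4505 continue | (k=7,j=6): S=184.5291, K−S=0.0000, hold=0.0000 ⇒ V=0.0000 continue | (k=7,j=7): S=254.8523, K−S=0.0000, hold=0.0000 ⇒ V=0.0000 continue  boundary S*=36.7237
step 6: (k=6,j=0): S=31.2489, K−S=70.2711, hold=70.2147 ⇒ V=70.2711 exercise | (k=6,j=1): S=43.1577, K−S=58.3623, hold=58.4446 ⇒ V=58.4446 continue | (k=6,j=2): S=59.6048, K−S=41.9152, hold=42.2912 ⇒ V=42.2912 continue | (k=6,j=3): S=82.3200, K−S=19.2000, hold=22.8700 ⇒ V=22.8700 continue | (k=6,j=4): S=113.6918, K−S=0.0000, hold=7.2076 ⇒ V=7.2076 continue | (k=6,j=5): S=157.0193, K−S=0.0000, hold=0.7992 ⇒ V=0.7992 continue | (k=6,j=6): S=216.8586, K−S=0.0000, hold=0.0000 ⇒ V=0.0000 continue  boundary S*=31.2489
step 5: (k=5,j=0): S=36.7237, K−S=64.7963, hold=64.8121 ⇒ V=64.8121 continue | (k=5,j=1): S=50.7189, K−S=50.8011, hold=51.0840 ⇒ V=51.0840 continue | (k=5,j=2): S=70.0476, K−S=31.4724, hold=33.5129 ⇒ V=33.5129 continue | (k=5,j=3): S=96.7425, K−S=4.7775, hold=15.8193 ⇒ V=15.8193 continue | (k=5,j=4): S=133.6106, K−S=0.0000, hold=4.3282 ⇒ V=4.3282 continue | (k=5,j=5): S=184.5291, K−S=0.0000, hold=0.4404 ⇒ V=0.4404 continue  boundary S*=-
step 4: (k=4,j=0): S=43.1577, K−S=58.3623, hold=58.5180 ⇒ V=58.5180 continue | (k=4,j=1): S=59.6048, K−S=41.9152, hold=43.1092 ⇒ V=43.1092 continue | (k=4,j=2): S=82.3200, K−S=19.2000, hold=25.5282 ⇒ V=25.5282 continue | (k=4,j=3): S=113.6918, K−S=0.0000, hold=10.6488 ⇒ V=10.6488 continue | (k=4,j=4): S=157.0193, K−S=0.0000, hold=2.5815 ⇒ V=2.5815 continue  boundary S*=-
step 3: (k=3,j=0): S=50.7189, K−S=50.8011, hold=51.4896 ⇒ V=51.4896 continue | (k=3,j=1): S=70.0476, K−S=31.4724, hold=35.1503 ⇒ V=35.1503 continue | (k=3,j=2): S=96.7425, K−S=4.7775, hold=18.8202 ⇒ V=18.8202 continue | (k=3,j=3): S=133.6106, K−S=0.0000, hold=7.0200 ⇒ V=7.0200 continue  boundary S*=-
step 2: (k=2,j=0): S=59.6048, K−S=41.9152, hold=44.0637 ⇒ V=44.0637 continue | (k=2,j=1): S=82.3200, K−S=19.2000, hold=27.7702 ⇒ V=27.7702 continue | (k=2,j=2): S=113.6918, K−S=0.0000, hold=13.5041 ⇒ V=13.5041 continue  boundary S*=-
step 1: (k=1,j=0): S=70.0476, K−S=31.4724, hold=36.6772 ⇒ V=36.6772 continue | (k=1,j=1): S=96.7425, K−S=4.7775, hold=21.3303 ⇒ V=21.3303 continue  boundary S*=-
step 0: (k=0,j=0): S=82.3200, K−S=19.2000, hold=29.7321 ⇒ V=29.7321 continue  boundary S*=-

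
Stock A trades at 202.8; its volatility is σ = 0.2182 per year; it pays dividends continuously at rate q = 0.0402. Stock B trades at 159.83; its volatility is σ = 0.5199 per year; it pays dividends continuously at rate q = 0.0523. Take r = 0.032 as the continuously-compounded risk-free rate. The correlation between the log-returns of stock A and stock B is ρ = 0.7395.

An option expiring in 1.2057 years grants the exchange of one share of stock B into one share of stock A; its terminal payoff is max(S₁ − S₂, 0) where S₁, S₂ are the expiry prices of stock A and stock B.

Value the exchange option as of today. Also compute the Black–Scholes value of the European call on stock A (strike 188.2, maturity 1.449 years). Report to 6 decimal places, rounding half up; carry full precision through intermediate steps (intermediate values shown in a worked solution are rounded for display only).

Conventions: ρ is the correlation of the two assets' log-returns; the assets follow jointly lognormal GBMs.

σ_eff = √(σ₁² + σ₂² − 2ρσ₁σ₂) = √(0.2182² + 0.5199² − 2·0.7395·0.2182·0.5199) = 0.387461
d₁ = (ln(S₁/S₂) + (q₂ − q₁ + σ_eff²/2)T) / (σ_eff√T) = (ln(202.8/159.83) + (0.0523 − 0.0402 + 0.075063)·1.2057) / 0.425449 = 0.806681
d₂ = d₁ − σ_eff√T = 0.806681 − 0.425449 = 0.381232
N(d₁) = 0.790075,  N(d₂) = 0.648484
V = S₁·e^{−q₁T}·N(d₁) − S₂·e^{−q₂T}·N(d₂) = 152.646325 − 97.313262 = 55.333063
[vanilla: stock A call K=188.2]
σ√T = 0.2182·√1.449 = 0.262657
d₁ = (ln(S/K) + (r−q+σ²/2)T) / (σ√T) = (ln(202.8/188.2) + (0.032−0.0402+0.2182²/2)·1.449) / 0.262657 = (0.074715 + 0.022613) / 0.262657 = 0.370550
d₂ = d₁ − σ√T = 0.370550 − 0.262657 = 0.107893
e^{−rT} = 0.954691
e^{−qT} = 0.943414
N(d₁) = 0.644514,  N(d₂) = 0.542960
price = S·e^{−qT}·N(d₁) − K·e^{−rT}·N(d₂) = 123.311204 − 97.555088 = 25.756116

exchange price = 55.333063
price(stock A call K=188.2) = 25.756116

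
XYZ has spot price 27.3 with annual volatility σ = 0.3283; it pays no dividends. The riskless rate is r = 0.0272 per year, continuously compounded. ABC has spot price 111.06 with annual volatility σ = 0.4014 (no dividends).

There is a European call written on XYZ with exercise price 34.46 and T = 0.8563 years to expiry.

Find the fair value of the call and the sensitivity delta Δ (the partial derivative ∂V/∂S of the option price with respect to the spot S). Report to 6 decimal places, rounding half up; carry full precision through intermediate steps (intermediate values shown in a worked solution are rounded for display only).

σ√T = 0.3283·√0.8563 = 0.303797
d₁ = (ln(S/K) + (r+σ²/2)T) / (σ√T) = (ln(27.3/34.46) + (0.0272+0.3283²/2)·0.8563) / 0.303797 = (-0.232913 + 0.069438) / 0.303797 = -0.538105
d₂ = d₁ − σ√T = -0.538105 − 0.303797 = -0.841902
e^{−rT} = 0.976978
N(d₁) = 0.295252,  N(d₂) = 0.199921
Call price V = S·N(d₁) − K·e^{−rT}·N(d₂) = 8.060389 − 6.730684 = 1.329705
Δ = N(d₁) = 0.295252

price = 1.329705
Δ = 0.295252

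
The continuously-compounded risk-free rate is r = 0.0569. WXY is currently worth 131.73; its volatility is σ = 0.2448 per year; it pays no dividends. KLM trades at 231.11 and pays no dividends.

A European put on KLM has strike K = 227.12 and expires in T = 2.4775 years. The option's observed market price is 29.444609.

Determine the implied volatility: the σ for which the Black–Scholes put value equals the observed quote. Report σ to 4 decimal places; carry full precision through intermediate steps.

sigma = 0.3341

At σ = 0.3341 the Black–Scholes value reproduces the quote:
σ√T = 0.3341·√2.4775 = 0.525876
d₁ = (ln(S/K) + (r+σ²/2)T) / (σ√T) = (ln(231.11/227.12) + (0.0569+0.3341²/2)·2.4775) / 0.525876 = (0.017415 + 0.279243) / 0.525876 = 0.564121
d₂ = d₁ − σ√T = 0.564121 − 0.525876 = 0.038245
e^{−rT} = 0.868516
N(−d₁) = 0.286336,  N(−d₂) = 0.484746
V = K·e^{−rT}·N(−d₂) − S·N(−d₁) = 95.619680 − 66.175071 = 29.444609 (the observed quote) — the price is monotone increasing in volatility, hence this σ is the only solution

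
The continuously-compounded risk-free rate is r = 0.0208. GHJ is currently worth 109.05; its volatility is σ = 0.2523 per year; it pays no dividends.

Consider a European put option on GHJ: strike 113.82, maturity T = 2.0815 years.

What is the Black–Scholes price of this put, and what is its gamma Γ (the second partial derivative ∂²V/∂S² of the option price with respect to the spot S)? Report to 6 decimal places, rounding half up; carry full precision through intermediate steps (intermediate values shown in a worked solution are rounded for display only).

σ√T = 0.2523·√2.0815 = 0.364003
d₁ = (ln(S/K) + (r+σ²/2)T) / (σ√T) = (ln(109.05/113.82) + (0.0208+0.2523²/2)·2.0815) / 0.364003 = (-0.042812 + 0.109544) / 0.364003 = 0.183330
d₂ = d₁ − σ√T = 0.183330 − 0.364003 = -0.180674
e^{−rT} = 0.957629
N(−d₁) = 0.427270,  N(−d₂) = 0.571688
Put price V = K·e^{−rT}·N(−d₂) − S·N(−d₁) = 62.312456 − 46.593752 = 15.718705
φ(d₁) = (1/√(2π))·e^{−d₁²/2} = 0.392294
Γ = φ(d₁) / (S·σ·√T) = 0.009883

price = 15.718705
Γ = 0.009883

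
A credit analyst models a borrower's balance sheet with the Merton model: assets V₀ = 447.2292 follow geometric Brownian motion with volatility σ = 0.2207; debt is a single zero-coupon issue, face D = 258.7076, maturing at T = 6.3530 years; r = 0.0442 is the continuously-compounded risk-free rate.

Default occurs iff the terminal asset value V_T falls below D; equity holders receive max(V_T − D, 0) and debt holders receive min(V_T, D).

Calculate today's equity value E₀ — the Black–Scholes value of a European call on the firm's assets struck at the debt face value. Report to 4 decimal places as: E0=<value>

With assets at 447.2292 and a single debt payment of 258.7076 at 6.3530 years:
d₁ = [ln(V₀/D) + (r + σ²/2)T] / (σ√T)
   = [ln(447.2292/258.7076) + (0.0442 + 0.5·0.2207²)·6.3530] / (0.2207·√6.3530)
   = [0.547373 + 0.435525] / 0.556278 = 1.766919
d₂ = d₁ − σ√T = 1.766919 − 0.556278 = 1.210641
N(d₁) = 0.961379,  N(d₂) = 0.886984,  e^(−rT) = 0.755177
E₀ = V₀·N(d₁) − D·e^(−rT)·N(d₂)
   = 447.2292·0.961379 − 258.7076·0.755177·0.886984 = 256.666721

E0=256.6667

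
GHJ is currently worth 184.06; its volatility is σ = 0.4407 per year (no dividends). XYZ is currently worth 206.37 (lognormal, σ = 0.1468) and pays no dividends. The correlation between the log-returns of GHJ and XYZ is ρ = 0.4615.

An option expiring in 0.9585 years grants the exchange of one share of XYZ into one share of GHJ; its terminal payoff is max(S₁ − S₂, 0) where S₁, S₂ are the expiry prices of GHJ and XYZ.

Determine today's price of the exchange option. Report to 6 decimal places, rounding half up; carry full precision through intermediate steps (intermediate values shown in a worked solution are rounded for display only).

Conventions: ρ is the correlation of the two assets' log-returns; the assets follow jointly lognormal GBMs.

σ_eff = √(σ₁² + σ₂² − 2ρσ₁σ₂) = √(0.4407² + 0.1468² − 2·0.4615·0.4407·0.1468) = 0.395036
d₁ = (ln(S₁/S₂) + (q₂ − q₁ + σ_eff²/2)T) / (σ_eff√T) = (ln(184.06/206.37) + (0.0 − 0.0 + 0.078027)·0.9585) / 0.386752 = -0.102444
d₂ = d₁ − σ_eff√T = -0.102444 − 0.386752 = -0.489196
N(d₁) = 0.459202,  N(d₂) = 0.312352
V = S₁·e^{−q₁T}·N(d₁) − S₂·e^{−q₂T}·N(d₂) = 84.520778 − 64.459994 = 20.060784
Key observation: pricing in XYZ-units makes this a unit-strike call on the ratio S₁/S₂ — the risk-free rate cancels and cannot affect the value.

exchange price = 20.060784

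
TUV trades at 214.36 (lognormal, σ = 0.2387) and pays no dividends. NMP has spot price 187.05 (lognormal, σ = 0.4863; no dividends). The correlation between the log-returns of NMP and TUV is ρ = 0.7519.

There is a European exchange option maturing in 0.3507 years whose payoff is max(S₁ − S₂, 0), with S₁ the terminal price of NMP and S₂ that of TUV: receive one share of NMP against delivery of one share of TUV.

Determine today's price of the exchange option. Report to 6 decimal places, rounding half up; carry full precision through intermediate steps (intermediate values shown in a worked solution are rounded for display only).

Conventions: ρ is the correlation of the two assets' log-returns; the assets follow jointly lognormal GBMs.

σ_eff = √(σ₁² + σ₂² − 2ρσ₁σ₂) = √(0.4863² + 0.2387² − 2·0.7519·0.4863·0.2387) = 0.344825
d₁ = (ln(S₁/S₂) + (q₂ − q₁ + σ_eff²/2)T) / (σ_eff√T) = (ln(187.05/214.36) + (0.0 − 0.0 + 0.059452)·0.3507) / 0.204205 = -0.565269
d₂ = d₁ − σ_eff√T = -0.565269 − 0.204205 = -0.769474
N(d₁) = 0.285945,  N(d₂) = 0.220806
V = S₁·e^{−q₁T}·N(d₁) − S₂·e^{−q₂T}·N(d₂) = 53.486086 − 47.331946 = 6.154140
Key observation: r never enters — measured in units of TUV, the claim is a call on S₁/S₂ struck at 1, so only the dividend yields and σ_eff matter.

exchange price = 6.154140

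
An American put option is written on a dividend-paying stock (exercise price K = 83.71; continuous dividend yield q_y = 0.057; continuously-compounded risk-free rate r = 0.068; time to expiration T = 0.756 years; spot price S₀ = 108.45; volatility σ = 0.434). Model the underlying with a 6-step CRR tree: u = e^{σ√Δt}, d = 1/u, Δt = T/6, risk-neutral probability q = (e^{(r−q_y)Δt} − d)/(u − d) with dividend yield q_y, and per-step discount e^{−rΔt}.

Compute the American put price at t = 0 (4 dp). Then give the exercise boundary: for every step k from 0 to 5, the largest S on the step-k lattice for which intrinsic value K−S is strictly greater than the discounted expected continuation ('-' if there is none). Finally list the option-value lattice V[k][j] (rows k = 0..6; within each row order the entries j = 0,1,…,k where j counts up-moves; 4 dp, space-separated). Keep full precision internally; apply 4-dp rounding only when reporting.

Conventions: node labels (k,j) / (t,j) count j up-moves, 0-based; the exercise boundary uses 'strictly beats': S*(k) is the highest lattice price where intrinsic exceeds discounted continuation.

price = 4.8841
boundary = - - - - 58.5611 68.3147
tree:
4.8841
7.6613 1.7925
11.7569 3.1104 0.3155
17.5338 5.3552 0.5960 0.0000
25.1489 9.1329 1.1259 0.0000 0.0000
33.5100 15.3953 2.1267 0.0000 0.0000 0.0000
40.6773 25.1489 4.0172 0.0000 0.0000 0.0000 0.0000

Δt=0.12600, u=1.16655, d=0.85723, q=0.46605, disc=e^(-rΔt)=0.99147
k=6 terminal: V=max(K-S,0) → 40.6773 25.1489 4.0172 0.0000 0.0000 0.0000 0.0000
k=5: j=0 S=50.2000 intr=33.5100 cont=33.1551 V=33.5100[EX]; j=1 S=68.3147 intr=15.3953 cont=15.1700 V=15.3953[EX]; j=2 S=92.9661 intr=0.0000 cont=2.1267 V=2.1267[hold]; j=3 S=126.5129 intr=0.0000 cont=0.0000 V=0.0000[hold]; j=4 S=172.1650 intr=0.0000 cont=0.0000 V=0.0000[hold]; j=5 S=234.2907 intr=0.0000 cont=0.0000 V=0.0000[hold]  S*(5)=68.3147
k=4: j=0 S=58.5611 intr=25.1489 cont=24.8538 V=25.1489[EX]; j=1 S=79.6928 intr=4.0172 cont=9.1329 V=9.1329[hold]; j=2 S=108.4500 intr=0.0000 cont=1.1259 V=1.1259[hold]; j=3 S=147.5842 intr=0.0000 cont=0.0000 V=0.0000[hold]; j=4 S=200.8399 intr=0.0000 cont=0.0000 V=0.0000[hold]  S*(4)=58.5611
k=3: j=0 S=68.3147 intr=15.3953 cont=17.5338 V=17.5338[hold]; j=1 S=92.9661 intr=0.0000 cont=5.3552 V=5.3552[hold]; j=2 S=126.5129 intr=0.0000 cont=0.5960 V=0.5960[hold]; j=3 S=172.1650 intr=0.0000 cont=0.0000 V=0.0000[hold]  S*(3)=-
k=2: j=0 S=79.6928 intr=4.0172 cont=11.7569 V=11.7569[hold]; j=1 S=108.4500 intr=0.0000 cont=3.1104 V=3.1104[hold]; j=2 S=147.5842 intr=0.0000 cont=0.3155 V=0.3155[hold]  S*(2)=-
k=1: j=0 S=92.9661 intr=0.0000 cont=7.6613 V=7.6613[hold]; j=1 S=126.5129 intr=0.0000 cont=1.7925 V=1.7925[hold]  S*(1)=-
k=0: j=0 S=108.4500 intr=0.0000 cont=4.8841 V=4.8841[hold]  S*(0)=-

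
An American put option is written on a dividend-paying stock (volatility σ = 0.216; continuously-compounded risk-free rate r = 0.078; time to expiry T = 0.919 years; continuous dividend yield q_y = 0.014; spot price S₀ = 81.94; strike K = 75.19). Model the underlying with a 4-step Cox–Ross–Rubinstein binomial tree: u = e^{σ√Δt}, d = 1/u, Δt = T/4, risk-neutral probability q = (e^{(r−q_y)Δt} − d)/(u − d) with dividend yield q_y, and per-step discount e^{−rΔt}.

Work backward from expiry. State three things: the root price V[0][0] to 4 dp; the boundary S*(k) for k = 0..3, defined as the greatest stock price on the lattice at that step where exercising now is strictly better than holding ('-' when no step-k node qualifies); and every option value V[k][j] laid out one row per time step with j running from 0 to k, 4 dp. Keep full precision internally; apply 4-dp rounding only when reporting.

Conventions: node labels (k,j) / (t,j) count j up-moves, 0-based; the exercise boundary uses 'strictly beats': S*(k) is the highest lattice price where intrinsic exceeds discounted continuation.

price = 2.5717
boundary = - - - 60.0625
tree:
2.5717
4.8455 0.7628
8.8039 1.7088 0.0000
15.1275 3.8280 0.0000 0.0000
21.0349 8.5757 0.0000 0.0000 0.0000

Δt=0.22975, u=1.10908, d=0.90165, q=0.54555, disc=e^(-rΔt)=0.98224
k=4 terminal: V=max(K-S,0) → 21.0349 8.5757 0.0000 0.0000 0.0000
k=3: j=0 S=60.0625 intr=15.1275 cont=13.9849 V=15.1275[EX]; j=1 S=73.8808 intr=1.3092 cont=3.8280 V=3.8280[hold]; j=2 S=90.8783 intr=0.0000 cont=0.0000 V=0.0000[hold]; j=3 S=111.7862 intr=0.0000 cont=0.0000 V=0.0000[hold]  S*(3)=60.0625
k=2: j=0 S=66.6143 intr=8.5757 cont=8.8039 V=8.8039[hold]; j=1 S=81.9400 intr=0.0000 cont=1.7088 V=1.7088[hold]; j=2 S=100.7916 intr=0.0000 cont=0.0000 V=0.0000[hold]  S*(2)=-
k=1: j=0 S=73.8808 intr=1.3092 cont=4.8455 V=4.8455[hold]; j=1 S=90.8783 intr=0.0000 cont=0.7628 V=0.7628[hold]  S*(1)=-
k=0: j=0 S=81.9400 intr=0.0000 cont=2.5717 V=2.5717[hold]  S*(0)=-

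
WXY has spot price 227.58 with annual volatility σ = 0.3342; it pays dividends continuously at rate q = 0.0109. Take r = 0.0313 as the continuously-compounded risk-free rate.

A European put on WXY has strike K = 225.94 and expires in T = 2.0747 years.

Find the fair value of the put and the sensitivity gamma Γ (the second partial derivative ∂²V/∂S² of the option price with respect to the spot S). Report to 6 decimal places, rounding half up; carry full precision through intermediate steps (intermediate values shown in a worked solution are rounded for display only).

price = 36.131310
Γ = 0.003356

σ√T = 0.3342·√2.0747 = 0.481376
d₁ = (ln(S/K) + (r−q+σ²/2)T) / (σ√T) = (ln(227.58/225.94) + (0.0313−0.0109+0.3342²/2)·2.0747) / 0.481376 = (0.007232 + 0.158185) / 0.481376 = 0.343635
d₂ = d₁ − σ√T = 0.343635 − 0.481376 = -0.137741
e^{−rT} = 0.937125
e^{−qT} = 0.977640
N(−d₁) = 0.365560,  N(−d₂) = 0.554777
Put price V = K·e^{−rT}·N(−d₂) − S·e^{−qT}·N(−d₁) = 117.465293 − 81.333982 = 36.131310
φ(d₁) = (1/√(2π))·e^{−d₁²/2} = 0.376070
Γ = e^{−qT}·φ(d₁) / (S·σ·√T) = 0.003356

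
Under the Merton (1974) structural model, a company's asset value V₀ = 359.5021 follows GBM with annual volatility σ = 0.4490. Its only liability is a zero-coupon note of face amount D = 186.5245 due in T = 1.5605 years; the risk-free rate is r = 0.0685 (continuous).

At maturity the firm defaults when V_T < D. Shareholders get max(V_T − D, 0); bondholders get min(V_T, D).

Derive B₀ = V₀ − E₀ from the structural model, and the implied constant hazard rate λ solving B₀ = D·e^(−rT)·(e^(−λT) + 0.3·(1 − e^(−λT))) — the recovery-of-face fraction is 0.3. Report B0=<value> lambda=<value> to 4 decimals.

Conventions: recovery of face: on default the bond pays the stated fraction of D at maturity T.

B0=162.2593 lambda=0.0299

With assets at 359.5021 and a single debt payment of 186.5245 at 1.5605 years:
d₁ = [ln(V₀/D) + (r + σ²/2)T] / (σ√T)
   = [ln(359.5021/186.5245) + (0.0685 + 0.5·0.4490²)·1.5605] / (0.4490·√1.5605)
   = [0.656157 + 0.264193] / 0.560891 = 1.640874
d₂ = d₁ − σ√T = 1.640874 − 0.560891 = 1.079983
N(d₁) = 0.949588,  N(d₂) = 0.859925,  e^(−rT) = 0.898621
E₀ = V₀·N(d₁) − D·e^(−rT)·N(d₂)
   = 359.5021·0.949588 − 186.5245·0.898621·0.859925 = 197.242788
B₀ = V₀ − E₀ = 359.5021 − 197.242788 = 162.259312
e^(−λT) = (B₀·e^(rT)/D − 0.3)/(1 − 0.3) = (162.2593·1.112817/186.5245 − 0.3)/0.7 = 0.95435557
λ = −ln(0.95435557)/1.5605 = 0.029938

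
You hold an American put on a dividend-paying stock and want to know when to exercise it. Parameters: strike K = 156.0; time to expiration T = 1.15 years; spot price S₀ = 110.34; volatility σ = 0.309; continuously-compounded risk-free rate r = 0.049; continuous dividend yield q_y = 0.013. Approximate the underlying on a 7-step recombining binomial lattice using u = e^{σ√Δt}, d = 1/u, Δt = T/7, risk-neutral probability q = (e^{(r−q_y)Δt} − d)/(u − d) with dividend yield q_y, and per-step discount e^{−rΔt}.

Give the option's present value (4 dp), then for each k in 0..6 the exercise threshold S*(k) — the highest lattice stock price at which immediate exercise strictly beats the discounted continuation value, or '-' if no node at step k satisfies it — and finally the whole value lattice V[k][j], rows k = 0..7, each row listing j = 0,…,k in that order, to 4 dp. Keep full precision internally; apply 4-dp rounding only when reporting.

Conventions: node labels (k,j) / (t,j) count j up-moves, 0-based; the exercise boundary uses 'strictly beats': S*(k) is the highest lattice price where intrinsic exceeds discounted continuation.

price = 46.0291
boundary = - 97.3509 110.3400 97.3509 110.3400 125.0622 110.3400
tree:
46.0291
58.6491 33.7725
70.1091 45.6600 22.0700
80.2201 58.6491 32.4741 11.7049
89.1408 70.1091 45.6600 19.4115 3.9509
97.0114 80.2201 58.6491 30.9378 7.8456 0.0000
103.9555 89.1408 70.1091 45.6600 15.5797 0.0000 0.0000
110.0821 97.0114 80.2201 58.6491 30.9378 0.0000 0.0000 0.0000

Δt=0.16429, u=1.13343, d=0.88228, q=0.49235, disc=e^(-rΔt)=0.99198
k=7 terminal: V=max(K-S,0) → 110.0821 97.0114 80.2201 58.6491 30.9378 0.0000 0.0000 0.0000
k=6: j=0 S=52.0445 intr=103.9555 cont=102.8157 V=103.9555[EX]; j=1 S=66.8592 intr=89.1408 cont=88.0327 V=89.1408[EX]; j=2 S=85.8909 intr=70.1091 cont=69.0416 V=70.1091[EX]; j=3 S=110.3400 intr=45.6600 cont=44.6446 V=45.6600[EX]; j=4 S=141.7486 intr=14.2514 cont=15.5797 V=15.5797[hold]; j=5 S=182.0979 intr=0.0000 cont=0.0000 V=0.0000[hold]; j=6 S=233.9326 intr=0.0000 cont=0.0000 V=0.0000[hold]  S*(6)=110.3400
k=5: j=0 S=58.9886 intr=97.0114 cont=95.8865 V=97.0114[EX]; j=1 S=75.7799 intr=80.2201 cont=79.1310 V=80.2201[EX]; j=2 S=97.3509 intr=58.6491 cont=57.6060 V=58.6491[EX]; j=3 S=125.0622 intr=30.9378 cont=30.6027 V=30.9378[EX]; j=4 S=160.6615 intr=0.0000 cont=7.8456 V=7.8456[hold]; j=5 S=206.3943 intr=0.0000 cont=0.0000 V=0.0000[hold]  S*(5)=125.0622
k=4: j=0 S=66.8592 intr=89.1408 cont=88.0327 V=89.1408[EX]; j=1 S=85.8909 intr=70.1091 cont=69.0416 V=70.1091[EX]; j=2 S=110.3400 intr=45.6600 cont=44.6446 V=45.6600[EX]; j=3 S=141.7486 intr=14.2514 cont=19.4115 V=19.4115[hold]; j=4 S=182.0979 intr=0.0000 cont=3.9509 V=3.9509[hold]  S*(4)=110.3400
k=3: j=0 S=75.7799 intr=80.2201 cont=79.1310 V=80.2201[EX]; j=1 S=97.3509 intr=58.6491 cont=57.6060 V=58.6491[EX]; j=2 S=125.0622 intr=30.9378 cont=32.4741 V=32.4741[hold]; j=3 S=160.6615 intr=0.0000 cont=11.7049 V=11.7049[hold]  S*(3)=97.3509
k=2: j=0 S=85.8909 intr=70.1091 cont=69.0416 V=70.1091[EX]; j=1 S=110.3400 intr=45.6600 cont=45.3950 V=45.6600[EX]; j=2 S=141.7486 intr=14.2514 cont=22.0700 V=22.0700[hold]  S*(2)=110.3400
k=1: j=0 S=97.3509 intr=58.6491 cont=57.6060 V=58.6491[EX]; j=1 S=125.0622 intr=30.9378 cont=33.7725 V=33.7725[hold]  S*(1)=97.3509
k=0: j=0 S=110.3400 intr=45.6600 cont=46.0291 V=46.0291[hold]  S*(0)=-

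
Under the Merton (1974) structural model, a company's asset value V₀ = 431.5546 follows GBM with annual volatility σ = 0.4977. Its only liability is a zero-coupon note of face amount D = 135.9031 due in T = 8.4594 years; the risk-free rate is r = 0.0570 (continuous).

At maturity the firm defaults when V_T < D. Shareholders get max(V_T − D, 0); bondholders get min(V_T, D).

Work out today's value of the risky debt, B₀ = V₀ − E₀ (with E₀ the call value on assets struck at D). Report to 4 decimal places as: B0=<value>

Work the structural quantities from V₀ = 431.5546 against face 135.9031:
d₁ = [ln(V₀/D) + (r + σ²/2)T] / (σ√T)
   = [ln(431.5546/135.9031) + (0.0570 + 0.5·0.4977²)·8.4594] / (0.4977·√8.4594)
   = [1.155452 + 1.529905] / 1.447563 = 1.855088
d₂ = d₁ − σ√T = 1.855088 − 1.447563 = 0.407525
N(d₁) = 0.968208,  N(d₂) = 0.658189,  e^(−rT) = 0.617432
E₀ = V₀·N(d₁) − D·e^(−rT)·N(d₂)
   = 431.5546·0.968208 − 135.9031·0.617432·0.658189 = 362.605426
B₀ = V₀ − E₀ = 431.5546 − 362.605426 = 68.949174

B0=68.9492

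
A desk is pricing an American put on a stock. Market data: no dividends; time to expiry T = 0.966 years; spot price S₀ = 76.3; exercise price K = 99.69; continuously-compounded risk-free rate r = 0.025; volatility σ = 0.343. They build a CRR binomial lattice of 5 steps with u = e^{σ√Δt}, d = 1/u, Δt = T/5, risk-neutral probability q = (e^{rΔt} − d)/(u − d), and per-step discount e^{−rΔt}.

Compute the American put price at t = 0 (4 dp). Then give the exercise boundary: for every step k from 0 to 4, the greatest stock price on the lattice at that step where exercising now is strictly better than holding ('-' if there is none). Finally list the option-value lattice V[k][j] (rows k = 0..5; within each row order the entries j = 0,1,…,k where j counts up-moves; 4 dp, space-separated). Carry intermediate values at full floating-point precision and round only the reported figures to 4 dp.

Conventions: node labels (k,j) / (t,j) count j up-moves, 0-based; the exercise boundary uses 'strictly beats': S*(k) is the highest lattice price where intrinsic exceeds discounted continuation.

Δt=0.19320  u=1.16272  d=0.86005  q=0.47838  discount=0.99518
step 5 (expiry): payoffs max(K−S,0) = 63.7859 51.1504 34.0681 10.9743 0.0000 0.0000
step 4: (k=4,j=0): S=41.7466, K−S=57.9434, hold=57.4631 ⇒ V=57.9434 exercise | (k=4,j=1): S=56.4381, K−S=43.2519, hold=42.7715 ⇒ V=43.2519 exercise | (k=4,j=2): S=76.3000, K−S=23.3900, hold=22.9097 ⇒ V=23.3900 exercise | (k=4,j=3): S=103.1517, K−S=0.0000, hold=5.6969 ⇒ V=5.6969 continue | (k=4,j=4): S=139.4532, K−S=0.0000, hold=0.0000 ⇒ V=0.0000 continue  boundary S*=76.3000
step 3: (k=3,j=0): S=48.5396, K−S=51.1504, hold=50.6700 ⇒ V=51.1504 exercise | (k=3,j=1): S=65.6219, K−S=34.0681, hold=33.5878 ⇒ V=34.0681 exercise | (k=3,j=2): S=88.7157, K−S=10.9743, hold=14.8541 ⇒ V=14.8541 continue | (k=3,j=3): S=119.9368, K−S=0.0000, hold=2.9573 ⇒ V=2.9573 continue  boundary S*=65.6219
step 2: (k=2,j=0): S=56.4381, K−S=43.2519, hold=42.7715 ⇒ V=43.2519 exercise | (k=2,j=1): S=76.3000, K−S=23.3900, hold=24.7567 ⇒ V=24.7567 continue | (k=2,j=2): S=103.1517, K−S=0.0000, hold=9.1188 ⇒ V=9.1188 continue  boundary S*=56.4381
step 1: (k=1,j=0): S=65.6219, K−S=34.0681, hold=34.2385 ⇒ V=34.2385 continue | (k=1,j=1): S=88.7157, K−S=10.9743, hold=17.1927 ⇒ V=17.1927 continue  boundary S*=-
step 0: (k=0,j=0): S=76.3000, K−S=23.3900, hold=25.9585 ⇒ V=25.9585 continue  boundary S*=-

price = 25.9585
boundary = - - 56.4381 65.6219 76.3000
tree:
25.9585
34.2385 17.1927
43.2519 24.7567 9.1188
51.1504 34.0681 14.8541 2.9573
57.9434 43.2519 23.3900 5.6969 0.0000
63.7859 51.1504 34.0681 10.9743 0.0000 0.0000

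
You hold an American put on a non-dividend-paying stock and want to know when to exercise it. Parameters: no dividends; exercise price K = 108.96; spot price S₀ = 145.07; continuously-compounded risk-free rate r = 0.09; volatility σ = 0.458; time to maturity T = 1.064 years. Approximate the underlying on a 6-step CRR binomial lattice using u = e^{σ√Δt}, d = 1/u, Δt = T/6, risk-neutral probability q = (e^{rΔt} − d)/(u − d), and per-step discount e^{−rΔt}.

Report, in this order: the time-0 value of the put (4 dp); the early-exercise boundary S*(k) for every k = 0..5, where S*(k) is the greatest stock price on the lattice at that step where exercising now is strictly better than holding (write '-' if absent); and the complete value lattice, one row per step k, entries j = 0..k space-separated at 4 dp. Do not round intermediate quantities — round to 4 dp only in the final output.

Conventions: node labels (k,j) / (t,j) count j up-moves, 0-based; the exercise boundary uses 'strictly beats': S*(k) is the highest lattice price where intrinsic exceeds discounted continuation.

params: Δt=0.17733 u=1.21272 d=0.82459 q=0.49338 e^(-rΔt)=0.98417
t_6 payoffs: 63.3555 41.8896 10.3197 0.0000 0.0000 0.0000 0.0000
t_5: node(5,0) S=55.3057 payoff=53.6543 vs cont=51.9291 → 53.6543 [stop]  node(5,1) S=81.3379 payoff=27.6221 vs cont=25.8969 → 27.6221 [stop]  node(5,2) S=119.6234 payoff=0.0000 vs cont=5.1454 → 5.1454 [wait]  node(5,3) S=175.9297 payoff=0.0000 vs cont=0.0000 → 0.0000 [wait]  node(5,4) S=258.7393 payoff=0.0000 vs cont=0.0000 → 0.0000 [wait]  node(5,5) S=380.5271 payoff=0.0000 vs cont=0.0000 → 0.0000 [wait]  ⇒ S*(5)=81.3379
t_4: node(4,0) S=67.0704 payoff=41.8896 vs cont=40.1644 → 41.8896 [stop]  node(4,1) S=98.6403 payoff=10.3197 vs cont=16.2707 → 16.2707 [wait]  node(4,2) S=145.0700 payoff=0.0000 vs cont=2.5655 → 2.5655 [wait]  node(4,3) S=213.3540 payoff=0.0000 vs cont=0.0000 → 0.0000 [wait]  node(4,4) S=313.7791 payoff=0.0000 vs cont=0.0000 → 0.0000 [wait]  ⇒ S*(4)=67.0704
t_3: node(3,0) S=81.3379 payoff=27.6221 vs cont=28.7866 → 28.7866 [wait]  node(3,1) S=119.6234 payoff=0.0000 vs cont=9.3583 → 9.3583 [wait]  node(3,2) S=175.9297 payoff=0.0000 vs cont=1.2791 → 1.2791 [wait]  node(3,3) S=258.7393 payoff=0.0000 vs cont=0.0000 → 0.0000 [wait]  ⇒ S*(3)=-
t_2: node(2,0) S=98.6403 payoff=10.3197 vs cont=18.8970 → 18.8970 [wait]  node(2,1) S=145.0700 payoff=0.0000 vs cont=5.2871 → 5.2871 [wait]  node(2,2) S=213.3540 payoff=0.0000 vs cont=0.6378 → 0.6378 [wait]  ⇒ S*(2)=-
t_1: node(1,0) S=119.6234 payoff=0.0000 vs cont=11.9892 → 11.9892 [wait]  node(1,1) S=175.9297 payoff=0.0000 vs cont=2.9458 → 2.9458 [wait]  ⇒ S*(1)=-
t_0: node(0,0) S=145.0700 payoff=0.0000 vs cont=7.4082 → 7.4082 [wait]  ⇒ S*(0)=-

price = 7.4082
boundary = - - - - 67.0704 81.3379
tree:
7.4082
11.9892 2.9458
18.8970 5.2871 0.6378
28.7866 9.3583 1.2791 0.0000
41.8896 16.2707 2.5655 0.0000 0.0000
53.6543 27.6221 5.1454 0.0000 0.0000 0.0000
63.3555 41.8896 10.3197 0.0000 0.0000 0.0000 0.0000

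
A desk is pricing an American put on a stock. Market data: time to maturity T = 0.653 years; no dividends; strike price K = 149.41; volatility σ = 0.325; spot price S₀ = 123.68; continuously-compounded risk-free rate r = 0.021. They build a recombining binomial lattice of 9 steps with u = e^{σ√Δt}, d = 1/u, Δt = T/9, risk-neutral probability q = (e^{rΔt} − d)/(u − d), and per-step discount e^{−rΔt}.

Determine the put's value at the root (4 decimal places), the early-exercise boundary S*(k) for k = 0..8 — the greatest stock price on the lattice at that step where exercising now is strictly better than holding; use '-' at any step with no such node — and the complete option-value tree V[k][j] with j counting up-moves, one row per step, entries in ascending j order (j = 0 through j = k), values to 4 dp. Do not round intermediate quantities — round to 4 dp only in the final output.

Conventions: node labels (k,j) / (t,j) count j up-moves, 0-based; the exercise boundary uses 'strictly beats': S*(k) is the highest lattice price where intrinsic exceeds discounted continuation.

price = 29.7483
boundary = - - - 95.1134 103.8152 95.1134 103.8152 113.3131 123.6800
tree:
29.7483
37.4108 21.7642
45.7248 28.7641 14.4537
54.2966 36.8324 20.3492 8.2843
62.2690 45.5948 27.7111 12.6526 3.7055
69.5731 54.2966 36.3163 18.7270 6.2892 0.9936
76.2651 62.2690 45.5948 26.6494 10.4345 1.9392 0.0000
82.3961 69.5731 54.2966 36.0969 16.7741 3.7845 0.0000 0.0000
88.0132 76.2651 62.2690 45.5948 25.7300 7.3860 0.0000 0.0000 0.0000
93.1595 82.3961 69.5731 54.2966 36.0969 14.4147 0.0000 0.0000 0.0000 0.0000

params: Δt=0.07256 u=1.09149 d=0.91618 q=0.48683 e^(-rΔt)=0.99848
t_9 payoffs: 93.1595 82.3961 69.5731 54.2966 36.0969 14.4147 0.0000 0.0000 0.0000 0.0000
t_8: node(8,0) S=61.3968 payoff=88.0132 vs cont=87.7857 → 88.0132 [stop]  node(8,1) S=73.1449 payoff=76.2651 vs cont=76.0376 → 76.2651 [stop]  node(8,2) S=87.1410 payoff=62.2690 vs cont=62.0415 → 62.2690 [stop]  node(8,3) S=103.8152 payoff=45.5948 vs cont=45.3673 → 45.5948 [stop]  node(8,4) S=123.6800 payoff=25.7300 vs cont=25.5025 → 25.7300 [stop]  node(8,5) S=147.3458 payoff=2.0642 vs cont=7.3860 → 7.3860 [wait]  node(8,6) S=175.5401 payoff=0.0000 vs cont=0.0000 → 0.0000 [wait]  node(8,7) S=209.1292 payoff=0.0000 vs cont=0.0000 → 0.0000 [wait]  node(8,8) S=249.1455 payoff=0.0000 vs cont=0.0000 → 0.0000 [wait]  ⇒ S*(8)=123.6800
t_7: node(7,0) S=67.0139 payoff=82.3961 vs cont=82.1686 → 82.3961 [stop]  node(7,1) S=79.8369 payoff=69.5731 vs cont=69.3457 → 69.5731 [stop]  node(7,2) S=95.1134 payoff=54.2966 vs cont=54.0691 → 54.2966 [stop]  node(7,3) S=113.3131 payoff=36.0969 vs cont=35.8694 → 36.0969 [stop]  node(7,4) S=134.9953 payoff=14.4147 vs cont=16.7741 → 16.7741 [wait]  node(7,5) S=160.8263 payoff=0.0000 vs cont=3.7845 → 3.7845 [wait]  node(7,6) S=191.6000 payoff=0.0000 vs cont=0.0000 → 0.0000 [wait]  node(7,7) S=228.2621 payoff=0.0000 vs cont=0.0000 → 0.0000 [wait]  ⇒ S*(7)=113.3131
t_6: node(6,0) S=73.1449 payoff=76.2651 vs cont=76.0376 → 76.2651 [stop]  node(6,1) S=87.1410 payoff=62.2690 vs cont=62.0415 → 62.2690 [stop]  node(6,2) S=103.8152 payoff=45.5948 vs cont=45.3673 → 45.5948 [stop]  node(6,3) S=123.6800 payoff=25.7300 vs cont=26.6494 → 26.6494 [wait]  node(6,4) S=147.3458 payoff=2.0642 vs cont=10.4345 → 10.4345 [wait]  node(6,5) S=175.5401 payoff=0.0000 vs cont=1.9392 → 1.9392 [wait]  node(6,6) S=209.1292 payoff=0.0000 vs cont=0.0000 → 0.0000 [wait]  ⇒ S*(6)=103.8152
t_5: node(5,0) S=79.8369 payoff=69.5731 vs cont=69.3457 → 69.5731 [stop]  node(5,1) S=95.1134 payoff=54.2966 vs cont=54.0691 → 54.2966 [stop]  node(5,2) S=113.3131 payoff=36.0969 vs cont=36.3163 → 36.3163 [wait]  node(5,3) S=134.9953 payoff=14.4147 vs cont=18.7270 → 18.7270 [wait]  node(5,4) S=160.8263 payoff=0.0000 vs cont=6.2892 → 6.2892 [wait]  node(5,5) S=191.6000 payoff=0.0000 vs cont=0.9936 → 0.9936 [wait]  ⇒ S*(5)=95.1134
t_4: node(4,0) S=87.1410 payoff=62.2690 vs cont=62.0415 → 62.2690 [stop]  node(4,1) S=103.8152 payoff=45.5948 vs cont=45.4739 → 45.5948 [stop]  node(4,2) S=123.6800 payoff=25.7300 vs cont=27.7111 → 27.7111 [wait]  node(4,3) S=147.3458 payoff=2.0642 vs cont=12.6526 → 12.6526 [wait]  node(4,4) S=175.5401 payoff=0.0000 vs cont=3.7055 → 3.7055 [wait]  ⇒ S*(4)=103.8152
t_3: node(3,0) S=95.1134 payoff=54.2966 vs cont=54.0691 → 54.2966 [stop]  node(3,1) S=113.3131 payoff=36.0969 vs cont=36.8324 → 36.8324 [wait]  node(3,2) S=134.9953 payoff=14.4147 vs cont=20.3492 → 20.3492 [wait]  node(3,3) S=160.8263 payoff=0.0000 vs cont=8.2843 → 8.2843 [wait]  ⇒ S*(3)=95.1134
t_2: node(2,0) S=103.8152 payoff=45.5948 vs cont=45.7248 → 45.7248 [wait]  node(2,1) S=123.6800 payoff=25.7300 vs cont=28.7641 → 28.7641 [wait]  node(2,2) S=147.3458 payoff=2.0642 vs cont=14.4537 → 14.4537 [wait]  ⇒ S*(2)=-
t_1: node(1,0) S=113.3131 payoff=36.0969 vs cont=37.4108 → 37.4108 [wait]  node(1,1) S=134.9953 payoff=14.4147 vs cont=21.7642 → 21.7642 [wait]  ⇒ S*(1)=-
t_0: node(0,0) S=123.6800 payoff=25.7300 vs cont=29.7483 → 29.7483 [wait]  ⇒ S*(0)=-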